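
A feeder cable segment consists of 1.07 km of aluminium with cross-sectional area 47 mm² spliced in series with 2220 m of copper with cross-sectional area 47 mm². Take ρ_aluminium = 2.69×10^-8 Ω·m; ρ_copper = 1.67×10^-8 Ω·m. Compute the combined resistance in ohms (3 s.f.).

Segment 1: A = 47 mm² = 4.700e-05 m²
R₁ = ρL/A = (2.69×10^-8)(1070)/(4.700e-05) = 0.6124 Ω
R₂ = (1.67×10^-8)(2220)/(4.700e-05) = 0.7888 Ω
R = R₁ + R₂ = 1.40 Ω

1.40 Ω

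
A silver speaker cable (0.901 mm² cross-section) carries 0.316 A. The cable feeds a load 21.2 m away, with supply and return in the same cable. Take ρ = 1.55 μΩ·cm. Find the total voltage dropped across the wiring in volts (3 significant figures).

ρ = 1.55 μΩ·cm = 1.55×10^-8 Ω·m
A = 0.901 mm² = 9.010e-07 m²
Total conductor length (both ways) L = 2 × 21.2 = 42.4 m
R = ρL/A = (1.55×10^-8)(42.4)/(9.010e-07) = 0.7294 Ω
V = IR = 0.316 × 0.7294 = 0.230 V

0.230 V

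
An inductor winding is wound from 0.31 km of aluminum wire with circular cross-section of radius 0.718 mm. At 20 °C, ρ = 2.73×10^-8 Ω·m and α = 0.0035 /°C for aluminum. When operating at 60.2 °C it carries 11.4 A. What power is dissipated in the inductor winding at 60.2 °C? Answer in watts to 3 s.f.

775 W

A = πr² = π(7.1800e-04 m)² = 1.620e-06 m²
R₍20₎ = ρL/A = (2.73×10^-8)(310)/(1.620e-06) = 5.225 Ω
R₍60.2₎ = R₍20₎(1 + αΔT) = 5.225 × (1 + 0.0035×40.2) = 5.961 Ω
P = I²R = (11.4)² × 5.961 = 775 W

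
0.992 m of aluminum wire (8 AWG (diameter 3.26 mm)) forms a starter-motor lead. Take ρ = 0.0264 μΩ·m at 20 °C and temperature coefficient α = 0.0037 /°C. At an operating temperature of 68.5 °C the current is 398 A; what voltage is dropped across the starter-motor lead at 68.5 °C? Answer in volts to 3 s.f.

ρ = 0.0264 μΩ·m = 2.64×10^-8 Ω·m
A = π(3.26/2 mm)² = π(1.6300e-03 m)² = 8.347e-06 m²
R₍20₎ = ρL/A = (2.64×10^-8)(0.992)/(8.347e-06) = 0.003138 Ω
R₍68.5₎ = R₍20₎(1 + αΔT) = 0.003138 × (1 + 0.0037×48.5) = 0.003701 Ω
V = IR = 398 × 0.003701 = 1.47 V

1.47 V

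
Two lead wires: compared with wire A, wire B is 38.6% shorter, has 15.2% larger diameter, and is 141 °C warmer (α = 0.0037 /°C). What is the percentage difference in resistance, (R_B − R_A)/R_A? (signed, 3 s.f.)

R ∝ ρL/d² with ρ ∝ (1+αΔT), so R_B/R_A = (1 − 38.6/100) × (1 + 15.2/100)⁻² × (1 + 0.0037×141)
= 0.614 × 0.7535 × 1.522 = 0.704
(R_B − R_A)/R_A = 0.704 − 1 = -29.6%

-29.6%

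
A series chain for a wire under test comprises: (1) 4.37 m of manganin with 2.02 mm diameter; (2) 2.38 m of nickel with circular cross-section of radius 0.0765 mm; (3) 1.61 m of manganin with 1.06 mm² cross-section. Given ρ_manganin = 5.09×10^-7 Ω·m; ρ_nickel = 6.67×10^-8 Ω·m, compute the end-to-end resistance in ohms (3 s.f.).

Seg 1: A = π(d/2)² = π(1.0100e-03 m)² = 3.205e-06 m²
R_1 = (5.09×10^-7)(4.37)/(3.205e-06) = 0.6941 Ω
Seg 2: A = πr² = π(7.6500e-05 m)² = 1.839e-08 m²
R_2 = (6.67×10^-8)(2.38)/(1.839e-08) = 8.634 Ω
Seg 3: A = 1.06 mm² = 1.060e-06 m²
R_3 = (5.09×10^-7)(1.61)/(1.060e-06) = 0.7731 Ω
R_total = R_1 + R_2 + R_3 = 10.1 Ω

10.1 Ω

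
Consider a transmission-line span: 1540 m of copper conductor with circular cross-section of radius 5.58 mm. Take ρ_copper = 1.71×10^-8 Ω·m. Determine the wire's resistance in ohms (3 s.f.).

A = πr² = π(5.5800e-03 m)² = 9.782e-05 m²
R = ρL/A = (1.71×10^-8)(1540 m)/(9.782e-05 m²) = 0.269 Ω

0.269 Ω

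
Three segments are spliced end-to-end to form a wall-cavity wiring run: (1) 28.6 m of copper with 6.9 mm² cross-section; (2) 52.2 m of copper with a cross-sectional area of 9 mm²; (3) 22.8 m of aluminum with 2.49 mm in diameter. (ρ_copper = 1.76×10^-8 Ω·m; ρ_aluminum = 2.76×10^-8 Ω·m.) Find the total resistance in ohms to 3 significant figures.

Seg 1: A = 6.9 mm² = 6.900e-06 m²
R_1 = (1.76×10^-8)(28.6)/(6.900e-06) = 0.07295 Ω
Seg 2: A = 9 mm² = 9.000e-06 m²
R_2 = (1.76×10^-8)(52.2)/(9.000e-06) = 0.1021 Ω
Seg 3: A = π(d/2)² = π(1.2450e-03 m)² = 4.870e-06 m²
R_3 = (2.76×10^-8)(22.8)/(4.870e-06) = 0.1292 Ω
R_total = R_1 + R_2 + R_3 = 0.304 Ω

0.304 Ω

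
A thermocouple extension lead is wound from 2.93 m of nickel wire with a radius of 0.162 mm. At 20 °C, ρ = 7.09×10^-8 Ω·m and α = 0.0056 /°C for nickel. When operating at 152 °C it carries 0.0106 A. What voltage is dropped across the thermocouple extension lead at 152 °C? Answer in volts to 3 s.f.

A = πr² = π(1.6200e-04 m)² = 8.245e-08 m²
R₍20₎ = ρL/A = (7.09×10^-8)(2.93)/(8.245e-08) = 2.52 Ω
R₍152₎ = R₍20₎(1 + αΔT) = 2.52 × (1 + 0.0056×132) = 4.382 Ω
V = IR = 0.0106 × 4.382 = 0.0465 V

0.0465 V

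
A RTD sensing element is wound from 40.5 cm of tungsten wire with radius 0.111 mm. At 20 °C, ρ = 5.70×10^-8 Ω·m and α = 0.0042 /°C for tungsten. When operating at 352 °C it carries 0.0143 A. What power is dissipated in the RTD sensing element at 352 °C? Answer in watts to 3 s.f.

2.92×10^-4 W

A = πr² = π(1.1100e-04 m)² = 3.871e-08 m²
R₍20₎ = ρL/A = (5.70×10^-8)(0.405)/(3.871e-08) = 0.5964 Ω
R₍352₎ = R₍20₎(1 + αΔT) = 0.5964 × (1 + 0.0042×332) = 1.428 Ω
P = I²R = (0.0143)² × 1.428 = 2.92×10^-4 W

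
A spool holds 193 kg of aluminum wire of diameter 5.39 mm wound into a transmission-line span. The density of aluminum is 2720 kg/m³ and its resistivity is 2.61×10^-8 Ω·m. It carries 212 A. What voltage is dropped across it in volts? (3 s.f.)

754 V

A = π(d/2)² = π(2.6950e-03 m)² = 2.2817e-05 m²
L = m/(density·A) = 193/(2720×2.2817e-05) = 3110 m
R = ρL/A = (2.61×10^-8)(3110)/(2.2817e-05) = 3.557 Ω
V = IR = 212 × 3.557 = 754 V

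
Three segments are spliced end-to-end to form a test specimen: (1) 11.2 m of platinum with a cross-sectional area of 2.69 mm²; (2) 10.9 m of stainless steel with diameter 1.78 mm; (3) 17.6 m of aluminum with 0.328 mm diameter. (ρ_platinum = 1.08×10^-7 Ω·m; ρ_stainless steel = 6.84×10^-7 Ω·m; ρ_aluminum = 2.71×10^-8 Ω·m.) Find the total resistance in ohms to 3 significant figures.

9.09 Ω

Seg 1: A = 2.69 mm² = 2.690e-06 m²
R_1 = (1.08×10^-7)(11.2)/(2.690e-06) = 0.4497 Ω
Seg 2: A = π(d/2)² = π(8.9000e-04 m)² = 2.488e-06 m²
R_2 = (6.84×10^-7)(10.9)/(2.488e-06) = 2.996 Ω
Seg 3: A = π(d/2)² = π(1.6400e-04 m)² = 8.450e-08 m²
R_3 = (2.71×10^-8)(17.6)/(8.450e-08) = 5.645 Ω
R_total = R_1 + R_2 + R_3 = 9.09 Ω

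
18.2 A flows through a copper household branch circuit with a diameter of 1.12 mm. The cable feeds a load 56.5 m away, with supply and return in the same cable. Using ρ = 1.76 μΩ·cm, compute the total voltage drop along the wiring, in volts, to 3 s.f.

ρ = 1.76 μΩ·cm = 1.76×10^-8 Ω·m
A = π(d/2)² = π(5.6000e-04 m)² = 9.852e-07 m²
Total conductor length (both ways) L = 2 × 56.5 = 113 m
R = ρL/A = (1.76×10^-8)(113)/(9.852e-07) = 2.019 Ω
V = IR = 18.2 × 2.019 = 36.7 V

36.7 V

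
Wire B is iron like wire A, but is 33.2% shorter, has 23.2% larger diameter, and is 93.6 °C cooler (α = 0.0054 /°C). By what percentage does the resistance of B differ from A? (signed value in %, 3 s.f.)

R ∝ ρL/d² with ρ ∝ (1+αΔT), so R_B/R_A = (1 − 33.2/100) × (1 + 23.2/100)⁻² × (1 − 0.0054×93.6)
= 0.668 × 0.6588 × 0.4946 = 0.2177
(R_B − R_A)/R_A = 0.2177 − 1 = -78.2%

-78.2%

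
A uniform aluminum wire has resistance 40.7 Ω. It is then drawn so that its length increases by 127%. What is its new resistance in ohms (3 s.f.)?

k = 1 + 127/100 = 2.27; volume constant ⇒ A' = A/k, so R' = k²R.
R' = 5.153 × 40.7 = 210 Ω

210 Ω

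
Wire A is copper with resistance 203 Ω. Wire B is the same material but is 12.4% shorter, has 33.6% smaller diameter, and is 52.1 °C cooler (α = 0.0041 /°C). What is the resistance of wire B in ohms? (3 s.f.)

R ∝ ρL/d² with ρ ∝ (1+αΔT), so R_B/R_A = (1 − 12.4/100) × (1 − 33.6/100)⁻² × (1 − 0.0041×52.1)
= 0.876 × 2.268 × 0.7864 = 1.562
R_B = 1.562 × 203 = 317 Ω

317 Ω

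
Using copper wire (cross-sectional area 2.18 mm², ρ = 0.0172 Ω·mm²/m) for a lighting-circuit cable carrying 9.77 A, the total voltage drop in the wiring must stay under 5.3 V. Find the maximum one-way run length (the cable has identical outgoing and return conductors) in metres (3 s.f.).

34.4 m

ρ = 0.0172 Ω·mm²/m = 1.72×10^-8 Ω·m
A = 2.18 mm² = 2.180e-06 m²
L_max = V_max·A/(2·ρI) = (5.3)(2.180e-06)/(2×1.72×10^-8×9.77) = 34.4 m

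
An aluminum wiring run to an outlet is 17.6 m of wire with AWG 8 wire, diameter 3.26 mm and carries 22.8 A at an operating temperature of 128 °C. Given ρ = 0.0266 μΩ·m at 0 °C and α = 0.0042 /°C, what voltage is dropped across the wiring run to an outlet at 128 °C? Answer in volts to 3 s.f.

ρ = 0.0266 μΩ·m = 2.66×10^-8 Ω·m
A = π(3.26/2 mm)² = π(1.6300e-03 m)² = 8.347e-06 m²
R₍0₎ = ρL/A = (2.66×10^-8)(17.6)/(8.347e-06) = 0.05609 Ω
R₍128₎ = R₍0₎(1 + αΔT) = 0.05609 × (1 + 0.0042×128) = 0.08624 Ω
V = IR = 22.8 × 0.08624 = 1.97 V

1.97 V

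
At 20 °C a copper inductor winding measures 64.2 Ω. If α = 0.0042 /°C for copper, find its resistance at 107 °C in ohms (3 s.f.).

87.7 Ω

ΔT = 107 − 20 = 87 °C
R = R₀(1 + αΔT) = 64.2 × (1 + 0.0042×87) = 64.2 × 1.365 = 87.7 Ω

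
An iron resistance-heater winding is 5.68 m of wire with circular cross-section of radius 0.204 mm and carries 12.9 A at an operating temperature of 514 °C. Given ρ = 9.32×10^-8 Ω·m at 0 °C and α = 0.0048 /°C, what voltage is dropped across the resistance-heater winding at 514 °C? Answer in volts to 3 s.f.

181 V

A = πr² = π(2.0400e-04 m)² = 1.307e-07 m²
R₍0₎ = ρL/A = (9.32×10^-8)(5.68)/(1.307e-07) = 4.049 Ω
R₍514₎ = R₍0₎(1 + αΔT) = 4.049 × (1 + 0.0048×514) = 14.04 Ω
V = IR = 12.9 × 14.04 = 181 V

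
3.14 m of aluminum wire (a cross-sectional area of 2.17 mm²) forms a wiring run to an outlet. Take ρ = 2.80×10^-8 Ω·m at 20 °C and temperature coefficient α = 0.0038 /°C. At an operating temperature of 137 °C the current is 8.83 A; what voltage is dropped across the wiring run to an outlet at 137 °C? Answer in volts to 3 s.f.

A = 2.17 mm² = 2.170e-06 m²
R₍20₎ = ρL/A = (2.80×10^-8)(3.14)/(2.170e-06) = 0.04052 Ω
R₍137₎ = R₍20₎(1 + αΔT) = 0.04052 × (1 + 0.0038×117) = 0.05853 Ω
V = IR = 8.83 × 0.05853 = 0.517 V

0.517 V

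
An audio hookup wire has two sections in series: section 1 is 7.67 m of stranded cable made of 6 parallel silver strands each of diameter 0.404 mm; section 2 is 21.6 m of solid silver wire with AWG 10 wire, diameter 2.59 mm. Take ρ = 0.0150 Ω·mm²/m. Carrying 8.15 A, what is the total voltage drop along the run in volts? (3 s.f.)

1.72 V

ρ = 0.0150 Ω·mm²/m = 1.50×10^-8 Ω·m
Section 1: A_strand = π(2.0200e-04)² = 1.282e-07 m²; R₁ = ρL/(N·A_s) = (1.50×10^-8)(7.67)/(6×1.282e-07) = 0.1496 Ω
Section 2: A = π(2.59/2 mm)² = π(1.2950e-03 m)² = 5.269e-06 m²
R₂ = (1.50×10^-8)(21.6)/(5.269e-06) = 0.0615 Ω
R = R₁ + R₂ = 0.2111 Ω
V = IR = 8.15 × 0.2111 = 1.72 V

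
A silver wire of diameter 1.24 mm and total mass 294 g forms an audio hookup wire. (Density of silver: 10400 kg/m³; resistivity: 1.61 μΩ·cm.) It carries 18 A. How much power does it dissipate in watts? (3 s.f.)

101 W

ρ = 1.61 μΩ·cm = 1.61×10^-8 Ω·m
A = π(d/2)² = π(6.2000e-04 m)² = 1.2076e-06 m²
L = m/(density·A) = 0.294/(10400×1.2076e-06) = 23.41 m
R = ρL/A = (1.61×10^-8)(23.41)/(1.2076e-06) = 0.3121 Ω
P = I²R = (18)² × 0.3121 = 101 W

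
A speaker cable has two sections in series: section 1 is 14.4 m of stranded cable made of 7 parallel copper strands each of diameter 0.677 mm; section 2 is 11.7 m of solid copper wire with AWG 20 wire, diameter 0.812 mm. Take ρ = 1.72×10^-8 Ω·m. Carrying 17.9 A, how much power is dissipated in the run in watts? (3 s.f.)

156 W

Section 1: A_strand = π(3.3850e-04)² = 3.600e-07 m²; R₁ = ρL/(N·A_s) = (1.72×10^-8)(14.4)/(7×3.600e-07) = 0.09829 Ω
Section 2: A = π(0.812/2 mm)² = π(4.0600e-04 m)² = 5.178e-07 m²
R₂ = (1.72×10^-8)(11.7)/(5.178e-07) = 0.3886 Ω
R = R₁ + R₂ = 0.4869 Ω
P = I²R = (17.9)² × 0.4869 = 156 W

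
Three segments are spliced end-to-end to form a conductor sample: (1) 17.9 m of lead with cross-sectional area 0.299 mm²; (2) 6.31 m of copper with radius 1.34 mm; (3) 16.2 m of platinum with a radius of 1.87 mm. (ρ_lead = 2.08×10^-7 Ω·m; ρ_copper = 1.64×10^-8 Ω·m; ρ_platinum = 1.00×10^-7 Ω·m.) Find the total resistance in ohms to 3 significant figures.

12.6 Ω

Seg 1: A = 0.299 mm² = 2.990e-07 m²
R_1 = (2.08×10^-7)(17.9)/(2.990e-07) = 12.45 Ω
Seg 2: A = πr² = π(1.3400e-03 m)² = 5.641e-06 m²
R_2 = (1.64×10^-8)(6.31)/(5.641e-06) = 0.01834 Ω
Seg 3: A = πr² = π(1.8700e-03 m)² = 1.099e-05 m²
R_3 = (1.00×10^-7)(16.2)/(1.099e-05) = 0.1475 Ω
R_total = R_1 + R_2 + R_3 = 12.6 Ω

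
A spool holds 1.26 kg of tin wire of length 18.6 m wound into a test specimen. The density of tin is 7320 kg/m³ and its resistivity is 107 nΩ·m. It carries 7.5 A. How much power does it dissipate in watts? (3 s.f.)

ρ = 107 nΩ·m = 1.07×10^-7 Ω·m
A = m/(density·L) = 1.26/(7320×18.6) = 9.2544e-06 m²
R = ρL/A = (1.07×10^-7)(18.6)/(9.2544e-06) = 0.2151 Ω
P = I²R = (7.5)² × 0.2151 = 12.1 W

12.1 W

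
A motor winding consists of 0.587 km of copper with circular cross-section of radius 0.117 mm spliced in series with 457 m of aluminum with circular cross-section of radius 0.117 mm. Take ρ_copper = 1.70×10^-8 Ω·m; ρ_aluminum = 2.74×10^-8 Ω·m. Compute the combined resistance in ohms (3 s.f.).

Segment 1: A = πr² = π(1.1700e-04 m)² = 4.301e-08 m²
R₁ = ρL/A = (1.70×10^-8)(587)/(4.301e-08) = 232 Ω
R₂ = (2.74×10^-8)(457)/(4.301e-08) = 291.2 Ω
R = R₁ + R₂ = 523 Ω

523 Ω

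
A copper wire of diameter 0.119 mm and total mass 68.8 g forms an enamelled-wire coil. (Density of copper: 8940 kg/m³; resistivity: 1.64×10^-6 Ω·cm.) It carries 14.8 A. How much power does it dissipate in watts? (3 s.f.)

ρ = 1.64×10^-6 Ω·cm = 1.64×10^-8 Ω·m
A = π(d/2)² = π(5.9500e-05 m)² = 1.1122e-08 m²
L = m/(density·A) = 0.0688/(8940×1.1122e-08) = 691.9 m
R = ρL/A = (1.64×10^-8)(691.9)/(1.1122e-08) = 1020 Ω
P = I²R = (14.8)² × 1020 = 2.23×10^5 W

2.23×10^5 W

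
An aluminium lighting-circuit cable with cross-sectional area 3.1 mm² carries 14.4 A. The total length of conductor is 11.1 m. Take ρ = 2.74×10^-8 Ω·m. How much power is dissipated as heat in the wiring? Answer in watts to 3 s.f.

A = 3.1 mm² = 3.100e-06 m²
R = ρL/A = (2.74×10^-8)(11.1)/(3.100e-06) = 0.09811 Ω
P = I²R = (14.4)² × 0.09811 = 20.3 W

20.3 W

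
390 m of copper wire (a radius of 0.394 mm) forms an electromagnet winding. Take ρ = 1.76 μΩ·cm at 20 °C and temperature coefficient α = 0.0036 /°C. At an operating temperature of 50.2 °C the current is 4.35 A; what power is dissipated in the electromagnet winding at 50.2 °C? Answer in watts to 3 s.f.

295 W

ρ = 1.76 μΩ·cm = 1.76×10^-8 Ω·m
A = πr² = π(3.9400e-04 m)² = 4.877e-07 m²
R₍20₎ = ρL/A = (1.76×10^-8)(390)/(4.877e-07) = 14.07 Ω
R₍50.2₎ = R₍20₎(1 + αΔT) = 14.07 × (1 + 0.0036×30.2) = 15.6 Ω
P = I²R = (4.35)² × 15.6 = 295 W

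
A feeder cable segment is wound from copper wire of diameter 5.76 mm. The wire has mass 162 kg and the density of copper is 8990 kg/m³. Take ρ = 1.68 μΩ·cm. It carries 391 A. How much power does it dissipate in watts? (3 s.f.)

ρ = 1.68 μΩ·cm = 1.68×10^-8 Ω·m
A = π(d/2)² = π(2.8800e-03 m)² = 2.6058e-05 m²
L = m/(density·A) = 162/(8990×2.6058e-05) = 691.5 m
R = ρL/A = (1.68×10^-8)(691.5)/(2.6058e-05) = 0.4459 Ω
P = I²R = (391)² × 0.4459 = 68200 W

68200 W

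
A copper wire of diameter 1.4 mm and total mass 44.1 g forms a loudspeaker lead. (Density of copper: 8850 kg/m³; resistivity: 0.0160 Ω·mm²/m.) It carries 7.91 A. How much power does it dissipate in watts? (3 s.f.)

2.11 W

ρ = 0.0160 Ω·mm²/m = 1.60×10^-8 Ω·m
A = π(d/2)² = π(7.0000e-04 m)² = 1.5394e-06 m²
L = m/(density·A) = 0.0441/(8850×1.5394e-06) = 3.237 m
R = ρL/A = (1.60×10^-8)(3.237)/(1.5394e-06) = 0.03365 Ω
P = I²R = (7.91)² × 0.03365 = 2.11 W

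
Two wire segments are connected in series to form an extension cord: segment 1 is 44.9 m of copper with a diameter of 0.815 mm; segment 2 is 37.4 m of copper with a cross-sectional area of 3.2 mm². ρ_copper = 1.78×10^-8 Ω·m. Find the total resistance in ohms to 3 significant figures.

1.74 Ω

Segment 1: A = π(d/2)² = π(4.0750e-04 m)² = 5.217e-07 m²
R₁ = ρL/A = (1.78×10^-8)(44.9)/(5.217e-07) = 1.532 Ω
Segment 2: A = 3.2 mm² = 3.200e-06 m²
R₂ = (1.78×10^-8)(37.4)/(3.200e-06) = 0.208 Ω
R = R₁ + R₂ = 1.74 Ω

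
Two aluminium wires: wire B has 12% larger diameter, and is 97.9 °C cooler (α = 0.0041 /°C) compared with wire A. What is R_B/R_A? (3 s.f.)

R ∝ ρL/d² with ρ ∝ (1+αΔT), so R_B/R_A = (1 + 12/100)⁻² × (1 − 0.0041×97.9)
= 0.7972 × 0.5986 = 0.477

0.477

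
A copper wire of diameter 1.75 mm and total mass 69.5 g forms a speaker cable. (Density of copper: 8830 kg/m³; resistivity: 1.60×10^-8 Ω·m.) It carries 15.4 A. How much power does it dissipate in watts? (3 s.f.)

5.16 W

A = π(d/2)² = π(8.7500e-04 m)² = 2.4053e-06 m²
L = m/(density·A) = 0.0695/(8830×2.4053e-06) = 3.272 m
R = ρL/A = (1.60×10^-8)(3.272)/(2.4053e-06) = 0.02177 Ω
P = I²R = (15.4)² × 0.02177 = 5.16 W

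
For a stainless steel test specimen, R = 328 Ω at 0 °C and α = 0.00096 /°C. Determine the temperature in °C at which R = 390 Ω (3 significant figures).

197 °C

R = R₀(1 + α(T − T₀)) ⇒ T = T₀ + (R/R₀ − 1)/α
T = 0 + (390/328 − 1)/0.00096 = 0 + (0.189)/0.00096 = 197 °C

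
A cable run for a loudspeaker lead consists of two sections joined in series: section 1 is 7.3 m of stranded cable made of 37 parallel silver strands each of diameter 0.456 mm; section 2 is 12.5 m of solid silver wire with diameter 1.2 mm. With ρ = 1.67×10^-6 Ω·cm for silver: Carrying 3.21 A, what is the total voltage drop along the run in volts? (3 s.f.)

0.657 V

ρ = 1.67×10^-6 Ω·cm = 1.67×10^-8 Ω·m
Section 1: A_strand = π(2.2800e-04)² = 1.633e-07 m²; R₁ = ρL/(N·A_s) = (1.67×10^-8)(7.3)/(37×1.633e-07) = 0.02018 Ω
Section 2: A = π(d/2)² = π(6.0000e-04 m)² = 1.131e-06 m²
R₂ = (1.67×10^-8)(12.5)/(1.131e-06) = 0.1846 Ω
R = R₁ + R₂ = 0.2048 Ω
V = IR = 3.21 × 0.2048 = 0.657 V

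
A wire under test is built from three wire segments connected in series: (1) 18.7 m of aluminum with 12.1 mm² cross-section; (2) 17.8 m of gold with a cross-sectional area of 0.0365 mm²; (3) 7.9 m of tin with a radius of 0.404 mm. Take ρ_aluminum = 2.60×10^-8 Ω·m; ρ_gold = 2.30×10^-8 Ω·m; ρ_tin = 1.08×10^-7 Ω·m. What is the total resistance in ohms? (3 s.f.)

Seg 1: A = 12.1 mm² = 1.210e-05 m²
R_1 = (2.60×10^-8)(18.7)/(1.210e-05) = 0.04018 Ω
Seg 2: A = 0.0365 mm² = 3.650e-08 m²
R_2 = (2.30×10^-8)(17.8)/(3.650e-08) = 11.22 Ω
Seg 3: A = πr² = π(4.0400e-04 m)² = 5.128e-07 m²
R_3 = (1.08×10^-7)(7.9)/(5.128e-07) = 1.664 Ω
R_total = R_1 + R_2 + R_3 = 12.9 Ω

12.9 Ω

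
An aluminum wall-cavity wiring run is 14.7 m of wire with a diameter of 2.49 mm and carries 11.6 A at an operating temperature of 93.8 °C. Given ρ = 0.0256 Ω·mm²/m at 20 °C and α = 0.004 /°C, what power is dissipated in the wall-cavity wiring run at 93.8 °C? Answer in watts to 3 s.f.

ρ = 0.0256 Ω·mm²/m = 2.56×10^-8 Ω·m
A = π(d/2)² = π(1.2450e-03 m)² = 4.870e-06 m²
R₍20₎ = ρL/A = (2.56×10^-8)(14.7)/(4.870e-06) = 0.07728 Ω
R₍93.8₎ = R₍20₎(1 + αΔT) = 0.07728 × (1 + 0.004×73.8) = 0.1001 Ω
P = I²R = (11.6)² × 0.1001 = 13.5 W

13.5 W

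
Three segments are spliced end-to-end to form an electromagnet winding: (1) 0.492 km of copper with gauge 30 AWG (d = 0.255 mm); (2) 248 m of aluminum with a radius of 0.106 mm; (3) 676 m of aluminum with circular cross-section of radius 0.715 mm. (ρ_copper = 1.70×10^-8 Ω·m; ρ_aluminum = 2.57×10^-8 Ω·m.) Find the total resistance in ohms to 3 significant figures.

355 Ω

Seg 1: A = π(0.255/2 mm)² = π(1.2750e-04 m)² = 5.107e-08 m²
R_1 = (1.70×10^-8)(492)/(5.107e-08) = 163.8 Ω
Seg 2: A = πr² = π(1.0600e-04 m)² = 3.530e-08 m²
R_2 = (2.57×10^-8)(248)/(3.530e-08) = 180.6 Ω
Seg 3: A = πr² = π(7.1500e-04 m)² = 1.606e-06 m²
R_3 = (2.57×10^-8)(676)/(1.606e-06) = 10.82 Ω
R_total = R_1 + R_2 + R_3 = 355 Ω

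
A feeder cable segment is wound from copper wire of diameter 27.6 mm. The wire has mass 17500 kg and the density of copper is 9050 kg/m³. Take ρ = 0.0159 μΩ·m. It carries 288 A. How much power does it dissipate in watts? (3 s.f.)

ρ = 0.0159 μΩ·m = 1.59×10^-8 Ω·m
A = π(d/2)² = π(1.3800e-02 m)² = 5.9828e-04 m²
L = m/(density·A) = 17500/(9050×5.9828e-04) = 3232 m
R = ρL/A = (1.59×10^-8)(3232)/(5.9828e-04) = 0.0859 Ω
P = I²R = (288)² × 0.0859 = 7120 W

7120 W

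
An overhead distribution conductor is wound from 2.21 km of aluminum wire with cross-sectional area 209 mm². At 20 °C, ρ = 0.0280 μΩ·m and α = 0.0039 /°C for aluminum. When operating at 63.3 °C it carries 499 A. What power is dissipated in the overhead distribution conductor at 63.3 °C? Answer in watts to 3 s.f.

86200 W

ρ = 0.0280 μΩ·m = 2.80×10^-8 Ω·m
A = 209 mm² = 2.090e-04 m²
R₍20₎ = ρL/A = (2.80×10^-8)(2210)/(2.090e-04) = 0.2961 Ω
R₍63.3₎ = R₍20₎(1 + αΔT) = 0.2961 × (1 + 0.0039×43.3) = 0.3461 Ω
P = I²R = (499)² × 0.3461 = 86200 W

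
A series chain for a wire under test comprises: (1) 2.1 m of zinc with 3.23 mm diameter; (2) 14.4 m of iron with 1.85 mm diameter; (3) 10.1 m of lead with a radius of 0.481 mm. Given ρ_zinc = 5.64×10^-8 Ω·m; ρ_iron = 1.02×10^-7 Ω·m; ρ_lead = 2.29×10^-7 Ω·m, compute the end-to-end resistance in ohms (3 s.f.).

Seg 1: A = π(d/2)² = π(1.6150e-03 m)² = 8.194e-06 m²
R_1 = (5.64×10^-8)(2.1)/(8.194e-06) = 0.01445 Ω
Seg 2: A = π(d/2)² = π(9.2500e-04 m)² = 2.688e-06 m²
R_2 = (1.02×10^-7)(14.4)/(2.688e-06) = 0.5464 Ω
Seg 3: A = πr² = π(4.8100e-04 m)² = 7.268e-07 m²
R_3 = (2.29×10^-7)(10.1)/(7.268e-07) = 3.182 Ω
R_total = R_1 + R_2 + R_3 = 3.74 Ω

3.74 Ω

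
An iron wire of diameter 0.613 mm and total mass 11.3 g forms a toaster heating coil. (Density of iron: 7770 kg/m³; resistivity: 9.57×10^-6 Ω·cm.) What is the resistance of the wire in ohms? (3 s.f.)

1.60 Ω

ρ = 9.57×10^-6 Ω·cm = 9.57×10^-8 Ω·m
A = π(d/2)² = π(3.0650e-04 m)² = 2.9513e-07 m²
L = m/(density·A) = 0.0113/(7770×2.9513e-07) = 4.928 m
R = ρL/A = (9.57×10^-8)(4.928)/(2.9513e-07) = 1.60 Ω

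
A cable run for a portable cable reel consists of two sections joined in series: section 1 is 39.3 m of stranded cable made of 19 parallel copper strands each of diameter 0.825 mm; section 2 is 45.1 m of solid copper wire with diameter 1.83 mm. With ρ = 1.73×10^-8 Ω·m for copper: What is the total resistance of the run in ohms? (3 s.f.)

0.364 Ω

Section 1: A_strand = π(4.1250e-04)² = 5.346e-07 m²; R₁ = ρL/(N·A_s) = (1.73×10^-8)(39.3)/(19×5.346e-07) = 0.06694 Ω
Section 2: A = π(d/2)² = π(9.1500e-04 m)² = 2.630e-06 m²
R₂ = (1.73×10^-8)(45.1)/(2.630e-06) = 0.2966 Ω
R = R₁ + R₂ = 0.364 Ω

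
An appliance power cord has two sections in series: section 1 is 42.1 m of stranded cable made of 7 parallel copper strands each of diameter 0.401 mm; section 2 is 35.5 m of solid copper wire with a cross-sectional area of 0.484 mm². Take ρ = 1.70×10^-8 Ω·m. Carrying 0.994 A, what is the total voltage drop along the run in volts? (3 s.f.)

Section 1: A_strand = π(2.0050e-04)² = 1.263e-07 m²; R₁ = ρL/(N·A_s) = (1.70×10^-8)(42.1)/(7×1.263e-07) = 0.8096 Ω
Section 2: A = 0.484 mm² = 4.840e-07 m²
R₂ = (1.70×10^-8)(35.5)/(4.840e-07) = 1.247 Ω
R = R₁ + R₂ = 2.056 Ω
V = IR = 0.994 × 2.056 = 2.04 V

2.04 V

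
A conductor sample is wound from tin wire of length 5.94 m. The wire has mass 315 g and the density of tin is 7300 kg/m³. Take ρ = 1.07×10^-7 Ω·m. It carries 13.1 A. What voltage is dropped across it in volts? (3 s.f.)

1.15 V

A = m/(density·L) = 0.315/(7300×5.94) = 7.2644e-06 m²
R = ρL/A = (1.07×10^-7)(5.94)/(7.2644e-06) = 0.08749 Ω
V = IR = 13.1 × 0.08749 = 1.15 V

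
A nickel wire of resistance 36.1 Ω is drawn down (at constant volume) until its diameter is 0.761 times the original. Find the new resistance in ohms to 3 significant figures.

108 Ω

Volume constant ⇒ L' = L/r² with r = 0.761. R' = ρL'/A' = ρ(L/r²)/(πr²d₀²/4) = R/r⁴.
R' = 2.982 × 36.1 = 108 Ω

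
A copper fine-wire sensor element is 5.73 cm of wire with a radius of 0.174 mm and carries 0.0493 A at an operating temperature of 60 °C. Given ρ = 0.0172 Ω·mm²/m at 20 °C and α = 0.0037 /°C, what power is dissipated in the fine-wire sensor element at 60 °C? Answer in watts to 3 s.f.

2.89×10^-5 W

ρ = 0.0172 Ω·mm²/m = 1.72×10^-8 Ω·m
A = πr² = π(1.7400e-04 m)² = 9.511e-08 m²
R₍20₎ = ρL/A = (1.72×10^-8)(0.0573)/(9.511e-08) = 0.01036 Ω
R₍60₎ = R₍20₎(1 + αΔT) = 0.01036 × (1 + 0.0037×40) = 0.0119 Ω
P = I²R = (0.0493)² × 0.0119 = 2.89×10^-5 W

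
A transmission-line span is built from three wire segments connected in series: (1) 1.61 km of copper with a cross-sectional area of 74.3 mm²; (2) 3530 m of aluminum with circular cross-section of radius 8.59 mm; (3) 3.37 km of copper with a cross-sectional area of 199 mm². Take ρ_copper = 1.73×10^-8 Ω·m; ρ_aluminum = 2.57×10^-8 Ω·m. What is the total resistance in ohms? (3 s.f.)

1.06 Ω

Seg 1: A = 74.3 mm² = 7.430e-05 m²
R_1 = (1.73×10^-8)(1610)/(7.430e-05) = 0.3749 Ω
Seg 2: A = πr² = π(8.5900e-03 m)² = 2.318e-04 m²
R_2 = (2.57×10^-8)(3530)/(2.318e-04) = 0.3914 Ω
Seg 3: A = 199 mm² = 1.990e-04 m²
R_3 = (1.73×10^-8)(3370)/(1.990e-04) = 0.293 Ω
R_total = R_1 + R_2 + R_3 = 1.06 Ω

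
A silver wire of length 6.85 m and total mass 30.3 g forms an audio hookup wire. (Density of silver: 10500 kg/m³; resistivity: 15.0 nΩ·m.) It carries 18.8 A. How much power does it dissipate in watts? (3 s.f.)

ρ = 15.0 nΩ·m = 1.50×10^-8 Ω·m
A = m/(density·L) = 0.0303/(10500×6.85) = 4.2127e-07 m²
R = ρL/A = (1.50×10^-8)(6.85)/(4.2127e-07) = 0.2439 Ω
P = I²R = (18.8)² × 0.2439 = 86.2 W

86.2 W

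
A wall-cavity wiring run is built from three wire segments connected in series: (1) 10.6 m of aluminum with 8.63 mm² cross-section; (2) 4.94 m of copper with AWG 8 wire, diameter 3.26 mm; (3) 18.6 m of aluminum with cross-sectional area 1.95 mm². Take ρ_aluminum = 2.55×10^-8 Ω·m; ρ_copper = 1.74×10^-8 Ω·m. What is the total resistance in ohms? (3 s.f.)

Seg 1: A = 8.63 mm² = 8.630e-06 m²
R_1 = (2.55×10^-8)(10.6)/(8.630e-06) = 0.03132 Ω
Seg 2: A = π(3.26/2 mm)² = π(1.6300e-03 m)² = 8.347e-06 m²
R_2 = (1.74×10^-8)(4.94)/(8.347e-06) = 0.0103 Ω
Seg 3: A = 1.95 mm² = 1.950e-06 m²
R_3 = (2.55×10^-8)(18.6)/(1.950e-06) = 0.2432 Ω
R_total = R_1 + R_2 + R_3 = 0.285 Ω

0.285 Ω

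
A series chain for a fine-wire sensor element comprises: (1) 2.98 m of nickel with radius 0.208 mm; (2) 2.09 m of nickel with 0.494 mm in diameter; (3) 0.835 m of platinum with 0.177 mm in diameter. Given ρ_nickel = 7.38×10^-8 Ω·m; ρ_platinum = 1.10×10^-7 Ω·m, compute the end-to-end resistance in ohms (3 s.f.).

6.16 Ω

Seg 1: A = πr² = π(2.0800e-04 m)² = 1.359e-07 m²
R_1 = (7.38×10^-8)(2.98)/(1.359e-07) = 1.618 Ω
Seg 2: A = π(d/2)² = π(2.4700e-04 m)² = 1.917e-07 m²
R_2 = (7.38×10^-8)(2.09)/(1.917e-07) = 0.8047 Ω
Seg 3: A = π(d/2)² = π(8.8500e-05 m)² = 2.461e-08 m²
R_3 = (1.10×10^-7)(0.835)/(2.461e-08) = 3.733 Ω
R_total = R_1 + R_2 + R_3 = 6.16 Ω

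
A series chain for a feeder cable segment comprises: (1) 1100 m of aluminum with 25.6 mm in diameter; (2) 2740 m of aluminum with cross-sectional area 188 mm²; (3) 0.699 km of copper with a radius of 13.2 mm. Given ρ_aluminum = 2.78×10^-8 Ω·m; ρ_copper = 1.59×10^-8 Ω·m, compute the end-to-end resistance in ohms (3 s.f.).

Seg 1: A = π(d/2)² = π(1.2800e-02 m)² = 5.147e-04 m²
R_1 = (2.78×10^-8)(1100)/(5.147e-04) = 0.05941 Ω
Seg 2: A = 188 mm² = 1.880e-04 m²
R_2 = (2.78×10^-8)(2740)/(1.880e-04) = 0.4052 Ω
Seg 3: A = πr² = π(1.3200e-02 m)² = 5.474e-04 m²
R_3 = (1.59×10^-8)(699)/(5.474e-04) = 0.0203 Ω
R_total = R_1 + R_2 + R_3 = 0.485 Ω

0.485 Ω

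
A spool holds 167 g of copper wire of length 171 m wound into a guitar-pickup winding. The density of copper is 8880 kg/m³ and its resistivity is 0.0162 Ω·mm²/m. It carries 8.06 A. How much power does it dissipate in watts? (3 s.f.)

1640 W

ρ = 0.0162 Ω·mm²/m = 1.62×10^-8 Ω·m
A = m/(density·L) = 0.167/(8880×171) = 1.0998e-07 m²
R = ρL/A = (1.62×10^-8)(171)/(1.0998e-07) = 25.19 Ω
P = I²R = (8.06)² × 25.19 = 1640 W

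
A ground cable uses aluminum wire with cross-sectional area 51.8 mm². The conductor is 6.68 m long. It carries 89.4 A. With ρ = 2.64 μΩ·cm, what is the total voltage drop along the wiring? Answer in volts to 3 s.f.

0.304 V

ρ = 2.64 μΩ·cm = 2.64×10^-8 Ω·m
A = 51.8 mm² = 5.180e-05 m²
R = ρL/A = (2.64×10^-8)(6.68)/(5.180e-05) = 0.003404 Ω
V = IR = 89.4 × 0.003404 = 0.304 V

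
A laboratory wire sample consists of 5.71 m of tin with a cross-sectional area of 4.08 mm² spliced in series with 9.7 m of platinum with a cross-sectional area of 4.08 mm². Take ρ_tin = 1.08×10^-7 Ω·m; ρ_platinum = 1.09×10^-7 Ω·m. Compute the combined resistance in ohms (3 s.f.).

0.410 Ω

Segment 1: A = 4.08 mm² = 4.080e-06 m²
R₁ = ρL/A = (1.08×10^-7)(5.71)/(4.080e-06) = 0.1511 Ω
R₂ = (1.09×10^-7)(9.7)/(4.080e-06) = 0.2591 Ω
R = R₁ + R₂ = 0.410 Ω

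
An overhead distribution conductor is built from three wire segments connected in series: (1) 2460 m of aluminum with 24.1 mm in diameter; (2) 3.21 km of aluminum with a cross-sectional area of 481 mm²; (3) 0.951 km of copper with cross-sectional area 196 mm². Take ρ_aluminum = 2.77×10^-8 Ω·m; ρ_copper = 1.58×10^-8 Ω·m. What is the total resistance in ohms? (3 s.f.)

0.411 Ω

Seg 1: A = π(d/2)² = π(1.2050e-02 m)² = 4.562e-04 m²
R_1 = (2.77×10^-8)(2460)/(4.562e-04) = 0.1494 Ω
Seg 2: A = 481 mm² = 4.810e-04 m²
R_2 = (2.77×10^-8)(3210)/(4.810e-04) = 0.1849 Ω
Seg 3: A = 196 mm² = 1.960e-04 m²
R_3 = (1.58×10^-8)(951)/(1.960e-04) = 0.07666 Ω
R_total = R_1 + R_2 + R_3 = 0.411 Ω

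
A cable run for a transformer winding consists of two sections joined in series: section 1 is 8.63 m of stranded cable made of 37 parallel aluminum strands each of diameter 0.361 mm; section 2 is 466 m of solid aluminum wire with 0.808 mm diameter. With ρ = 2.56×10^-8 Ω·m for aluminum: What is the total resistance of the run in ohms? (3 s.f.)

23.3 Ω

Section 1: A_strand = π(1.8050e-04)² = 1.024e-07 m²; R₁ = ρL/(N·A_s) = (2.56×10^-8)(8.63)/(37×1.024e-07) = 0.05834 Ω
Section 2: A = π(d/2)² = π(4.0400e-04 m)² = 5.128e-07 m²
R₂ = (2.56×10^-8)(466)/(5.128e-07) = 23.27 Ω
R = R₁ + R₂ = 23.3 Ω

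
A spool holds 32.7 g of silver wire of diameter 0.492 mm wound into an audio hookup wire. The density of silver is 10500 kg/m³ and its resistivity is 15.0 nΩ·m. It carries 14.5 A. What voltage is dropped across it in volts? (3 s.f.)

18.7 V

ρ = 15.0 nΩ·m = 1.50×10^-8 Ω·m
A = π(d/2)² = π(2.4600e-04 m)² = 1.9012e-07 m²
L = m/(density·A) = 0.0327/(10500×1.9012e-07) = 16.38 m
R = ρL/A = (1.50×10^-8)(16.38)/(1.9012e-07) = 1.292 Ω
V = IR = 14.5 × 1.292 = 18.7 V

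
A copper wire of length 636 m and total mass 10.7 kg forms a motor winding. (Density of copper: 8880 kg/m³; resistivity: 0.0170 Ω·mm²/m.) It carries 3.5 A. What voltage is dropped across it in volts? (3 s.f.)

20.0 V

ρ = 0.0170 Ω·mm²/m = 1.70×10^-8 Ω·m
A = m/(density·L) = 10.7/(8880×636) = 1.8946e-06 m²
R = ρL/A = (1.70×10^-8)(636)/(1.8946e-06) = 5.707 Ω
V = IR = 3.5 × 5.707 = 20.0 V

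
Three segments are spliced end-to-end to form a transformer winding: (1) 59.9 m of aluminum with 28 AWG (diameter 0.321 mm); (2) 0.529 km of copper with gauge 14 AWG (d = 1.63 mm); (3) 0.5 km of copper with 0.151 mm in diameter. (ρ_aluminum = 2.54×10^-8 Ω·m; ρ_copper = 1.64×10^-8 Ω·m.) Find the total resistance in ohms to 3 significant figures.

481 Ω

Seg 1: A = π(0.321/2 mm)² = π(1.6050e-04 m)² = 8.093e-08 m²
R_1 = (2.54×10^-8)(59.9)/(8.093e-08) = 18.8 Ω
Seg 2: A = π(1.63/2 mm)² = π(8.1500e-04 m)² = 2.087e-06 m²
R_2 = (1.64×10^-8)(529)/(2.087e-06) = 4.158 Ω
Seg 3: A = π(d/2)² = π(7.5500e-05 m)² = 1.791e-08 m²
R_3 = (1.64×10^-8)(500)/(1.791e-08) = 457.9 Ω
R_total = R_1 + R_2 + R_3 = 481 Ω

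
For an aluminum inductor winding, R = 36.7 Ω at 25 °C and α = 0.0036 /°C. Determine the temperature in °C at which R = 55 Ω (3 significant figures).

164 °C

R = R₀(1 + α(T − T₀)) ⇒ T = T₀ + (R/R₀ − 1)/α
T = 25 + (55/36.7 − 1)/0.0036 = 25 + (0.4986)/0.0036 = 164 °C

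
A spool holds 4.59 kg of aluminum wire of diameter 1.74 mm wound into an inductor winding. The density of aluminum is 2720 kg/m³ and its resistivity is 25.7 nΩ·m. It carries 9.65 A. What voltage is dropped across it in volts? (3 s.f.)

74.0 V

ρ = 25.7 nΩ·m = 2.57×10^-8 Ω·m
A = π(d/2)² = π(8.7000e-04 m)² = 2.3779e-06 m²
L = m/(density·A) = 4.59/(2720×2.3779e-06) = 709.7 m
R = ρL/A = (2.57×10^-8)(709.7)/(2.3779e-06) = 7.67 Ω
V = IR = 9.65 × 7.67 = 74.0 V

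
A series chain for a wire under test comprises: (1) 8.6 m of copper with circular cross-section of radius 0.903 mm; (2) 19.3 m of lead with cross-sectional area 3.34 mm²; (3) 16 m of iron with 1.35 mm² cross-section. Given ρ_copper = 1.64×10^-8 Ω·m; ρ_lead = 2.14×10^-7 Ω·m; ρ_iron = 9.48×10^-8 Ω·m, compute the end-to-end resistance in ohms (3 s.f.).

2.42 Ω

Seg 1: A = πr² = π(9.0300e-04 m)² = 2.562e-06 m²
R_1 = (1.64×10^-8)(8.6)/(2.562e-06) = 0.05506 Ω
Seg 2: A = 3.34 mm² = 3.340e-06 m²
R_2 = (2.14×10^-7)(19.3)/(3.340e-06) = 1.237 Ω
Seg 3: A = 1.35 mm² = 1.350e-06 m²
R_3 = (9.48×10^-8)(16)/(1.350e-06) = 1.124 Ω
R_total = R_1 + R_2 + R_3 = 2.42 Ω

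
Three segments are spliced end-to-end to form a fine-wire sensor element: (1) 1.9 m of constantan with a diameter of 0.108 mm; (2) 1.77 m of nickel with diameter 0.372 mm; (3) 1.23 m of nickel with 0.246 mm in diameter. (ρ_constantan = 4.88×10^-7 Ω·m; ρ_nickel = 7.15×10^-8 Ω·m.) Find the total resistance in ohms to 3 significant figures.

Seg 1: A = π(d/2)² = π(5.4000e-05 m)² = 9.161e-09 m²
R_1 = (4.88×10^-7)(1.9)/(9.161e-09) = 101.2 Ω
Seg 2: A = π(d/2)² = π(1.8600e-04 m)² = 1.087e-07 m²
R_2 = (7.15×10^-8)(1.77)/(1.087e-07) = 1.164 Ω
Seg 3: A = π(d/2)² = π(1.2300e-04 m)² = 4.753e-08 m²
R_3 = (7.15×10^-8)(1.23)/(4.753e-08) = 1.85 Ω
R_total = R_1 + R_2 + R_3 = 104 Ω

104 Ω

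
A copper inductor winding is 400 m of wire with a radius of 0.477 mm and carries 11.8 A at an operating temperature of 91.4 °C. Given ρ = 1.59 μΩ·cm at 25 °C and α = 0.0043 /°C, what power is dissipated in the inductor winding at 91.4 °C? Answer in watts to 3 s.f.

1590 W

ρ = 1.59 μΩ·cm = 1.59×10^-8 Ω·m
A = πr² = π(4.7700e-04 m)² = 7.148e-07 m²
R₍25₎ = ρL/A = (1.59×10^-8)(400)/(7.148e-07) = 8.898 Ω
R₍91.4₎ = R₍25₎(1 + αΔT) = 8.898 × (1 + 0.0043×66.4) = 11.44 Ω
P = I²R = (11.8)² × 11.44 = 1590 W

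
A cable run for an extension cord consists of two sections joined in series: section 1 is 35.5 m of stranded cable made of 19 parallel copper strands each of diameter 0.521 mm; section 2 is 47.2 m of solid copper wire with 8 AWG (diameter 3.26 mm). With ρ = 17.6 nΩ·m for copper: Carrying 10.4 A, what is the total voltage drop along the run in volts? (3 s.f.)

2.64 V

ρ = 17.6 nΩ·m = 1.76×10^-8 Ω·m
Section 1: A_strand = π(2.6050e-04)² = 2.132e-07 m²; R₁ = ρL/(N·A_s) = (1.76×10^-8)(35.5)/(19×2.132e-07) = 0.1542 Ω
Section 2: A = π(3.26/2 mm)² = π(1.6300e-03 m)² = 8.347e-06 m²
R₂ = (1.76×10^-8)(47.2)/(8.347e-06) = 0.09952 Ω
R = R₁ + R₂ = 0.2538 Ω
V = IR = 10.4 × 0.2538 = 2.64 V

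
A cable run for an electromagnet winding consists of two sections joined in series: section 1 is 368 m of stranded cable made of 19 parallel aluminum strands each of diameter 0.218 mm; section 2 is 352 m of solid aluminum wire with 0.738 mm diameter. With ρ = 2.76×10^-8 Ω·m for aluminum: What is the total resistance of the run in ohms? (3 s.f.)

Section 1: A_strand = π(1.0900e-04)² = 3.733e-08 m²; R₁ = ρL/(N·A_s) = (2.76×10^-8)(368)/(19×3.733e-08) = 14.32 Ω
Section 2: A = π(d/2)² = π(3.6900e-04 m)² = 4.278e-07 m²
R₂ = (2.76×10^-8)(352)/(4.278e-07) = 22.71 Ω
R = R₁ + R₂ = 37.0 Ω

37.0 Ω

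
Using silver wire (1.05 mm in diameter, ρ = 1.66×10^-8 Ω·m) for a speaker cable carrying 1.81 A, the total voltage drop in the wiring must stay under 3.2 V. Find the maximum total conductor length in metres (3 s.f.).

A = π(d/2)² = π(5.2500e-04 m)² = 8.659e-07 m²
L_max = V_max·A/(1·ρI) = (3.2)(8.659e-07)/(1.66×10^-8×1.81) = 92.2 m

92.2 m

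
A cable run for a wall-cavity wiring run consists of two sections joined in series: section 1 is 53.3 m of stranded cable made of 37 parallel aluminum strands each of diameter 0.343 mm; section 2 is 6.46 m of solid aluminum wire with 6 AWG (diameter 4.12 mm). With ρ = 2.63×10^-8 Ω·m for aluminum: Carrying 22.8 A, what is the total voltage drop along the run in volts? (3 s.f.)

9.64 V

Section 1: A_strand = π(1.7150e-04)² = 9.240e-08 m²; R₁ = ρL/(N·A_s) = (2.63×10^-8)(53.3)/(37×9.240e-08) = 0.41 Ω
Section 2: A = π(4.12/2 mm)² = π(2.0600e-03 m)² = 1.333e-05 m²
R₂ = (2.63×10^-8)(6.46)/(1.333e-05) = 0.01274 Ω
R = R₁ + R₂ = 0.4228 Ω
V = IR = 22.8 × 0.4228 = 9.64 V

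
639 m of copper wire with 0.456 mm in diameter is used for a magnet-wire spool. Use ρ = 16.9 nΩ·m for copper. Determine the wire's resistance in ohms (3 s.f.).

ρ = 16.9 nΩ·m = 1.69×10^-8 Ω·m
A = π(d/2)² = π(2.2800e-04 m)² = 1.633e-07 m²
R = ρL/A = (1.69×10^-8)(639 m)/(1.633e-07 m²) = 66.1 Ω

66.1 Ω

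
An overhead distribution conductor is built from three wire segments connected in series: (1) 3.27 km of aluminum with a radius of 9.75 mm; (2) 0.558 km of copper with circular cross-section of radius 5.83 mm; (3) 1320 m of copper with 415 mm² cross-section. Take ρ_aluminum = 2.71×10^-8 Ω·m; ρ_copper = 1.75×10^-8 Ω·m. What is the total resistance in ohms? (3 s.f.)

Seg 1: A = πr² = π(9.7500e-03 m)² = 2.986e-04 m²
R_1 = (2.71×10^-8)(3270)/(2.986e-04) = 0.2967 Ω
Seg 2: A = πr² = π(5.8300e-03 m)² = 1.068e-04 m²
R_2 = (1.75×10^-8)(558)/(1.068e-04) = 0.09145 Ω
Seg 3: A = 415 mm² = 4.150e-04 m²
R_3 = (1.75×10^-8)(1320)/(4.150e-04) = 0.05566 Ω
R_total = R_1 + R_2 + R_3 = 0.444 Ω

0.444 Ω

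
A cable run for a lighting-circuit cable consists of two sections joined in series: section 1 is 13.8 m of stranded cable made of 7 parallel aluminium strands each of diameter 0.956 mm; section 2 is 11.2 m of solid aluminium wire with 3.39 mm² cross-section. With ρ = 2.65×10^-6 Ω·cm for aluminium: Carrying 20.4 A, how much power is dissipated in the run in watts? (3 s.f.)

ρ = 2.65×10^-6 Ω·cm = 2.65×10^-8 Ω·m
Section 1: A_strand = π(4.7800e-04)² = 7.178e-07 m²; R₁ = ρL/(N·A_s) = (2.65×10^-8)(13.8)/(7×7.178e-07) = 0.07278 Ω
Section 2: A = 3.39 mm² = 3.390e-06 m²
R₂ = (2.65×10^-8)(11.2)/(3.390e-06) = 0.08755 Ω
R = R₁ + R₂ = 0.1603 Ω
P = I²R = (20.4)² × 0.1603 = 66.7 W

66.7 W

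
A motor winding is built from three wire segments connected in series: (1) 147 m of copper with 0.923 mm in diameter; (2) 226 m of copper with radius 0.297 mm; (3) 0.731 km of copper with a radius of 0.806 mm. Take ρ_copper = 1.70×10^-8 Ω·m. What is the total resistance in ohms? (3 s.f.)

Seg 1: A = π(d/2)² = π(4.6150e-04 m)² = 6.691e-07 m²
R_1 = (1.70×10^-8)(147)/(6.691e-07) = 3.735 Ω
Seg 2: A = πr² = π(2.9700e-04 m)² = 2.771e-07 m²
R_2 = (1.70×10^-8)(226)/(2.771e-07) = 13.86 Ω
Seg 3: A = πr² = π(8.0600e-04 m)² = 2.041e-06 m²
R_3 = (1.70×10^-8)(731)/(2.041e-06) = 6.089 Ω
R_total = R_1 + R_2 + R_3 = 23.7 Ω

23.7 Ω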